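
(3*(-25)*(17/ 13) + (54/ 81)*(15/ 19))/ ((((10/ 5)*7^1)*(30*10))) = -4819/ 207480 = -0.02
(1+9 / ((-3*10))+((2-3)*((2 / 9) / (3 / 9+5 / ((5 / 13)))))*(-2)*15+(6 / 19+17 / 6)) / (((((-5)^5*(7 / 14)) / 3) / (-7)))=17353 / 296875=0.06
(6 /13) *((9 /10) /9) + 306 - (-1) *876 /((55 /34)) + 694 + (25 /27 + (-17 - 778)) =2886095 /3861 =747.50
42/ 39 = 14/ 13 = 1.08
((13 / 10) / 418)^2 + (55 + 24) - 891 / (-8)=3326308319 / 17472400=190.38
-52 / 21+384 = 8012 / 21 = 381.52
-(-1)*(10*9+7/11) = 997/11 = 90.64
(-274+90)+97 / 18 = -3215 / 18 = -178.61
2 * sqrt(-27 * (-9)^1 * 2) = 18 * sqrt(6) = 44.09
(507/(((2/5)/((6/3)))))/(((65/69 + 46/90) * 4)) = 2623725/6016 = 436.12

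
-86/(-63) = 86/63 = 1.37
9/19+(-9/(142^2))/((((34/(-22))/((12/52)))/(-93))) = 39581397/84668636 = 0.47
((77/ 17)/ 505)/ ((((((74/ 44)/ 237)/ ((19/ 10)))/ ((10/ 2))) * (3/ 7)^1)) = 28.02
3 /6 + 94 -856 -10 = -1543 /2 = -771.50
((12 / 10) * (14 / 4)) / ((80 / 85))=357 / 80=4.46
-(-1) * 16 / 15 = 16 / 15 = 1.07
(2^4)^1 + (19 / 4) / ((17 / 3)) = 1145 / 68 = 16.84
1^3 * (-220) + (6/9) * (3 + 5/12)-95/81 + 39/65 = -176819/810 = -218.30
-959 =-959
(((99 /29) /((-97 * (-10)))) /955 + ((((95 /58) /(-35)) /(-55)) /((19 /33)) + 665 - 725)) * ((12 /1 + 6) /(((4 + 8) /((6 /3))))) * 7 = -16923996603 /13432075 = -1259.97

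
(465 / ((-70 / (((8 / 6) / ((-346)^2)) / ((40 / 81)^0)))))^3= -29791 / 73563219143252216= -0.00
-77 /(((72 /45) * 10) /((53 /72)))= -4081 /1152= -3.54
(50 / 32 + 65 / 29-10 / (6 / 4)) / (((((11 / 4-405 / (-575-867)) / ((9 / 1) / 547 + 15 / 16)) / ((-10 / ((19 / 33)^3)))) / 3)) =4310323591907025 / 30433873116704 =141.63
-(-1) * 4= 4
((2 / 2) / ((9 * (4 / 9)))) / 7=1 / 28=0.04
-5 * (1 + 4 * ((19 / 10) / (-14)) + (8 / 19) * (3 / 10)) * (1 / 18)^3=-0.00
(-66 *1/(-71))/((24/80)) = 220/71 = 3.10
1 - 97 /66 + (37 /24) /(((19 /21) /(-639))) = -5463889 /5016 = -1089.29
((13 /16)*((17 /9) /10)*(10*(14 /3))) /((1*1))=1547 /216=7.16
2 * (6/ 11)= 12/ 11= 1.09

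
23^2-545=-16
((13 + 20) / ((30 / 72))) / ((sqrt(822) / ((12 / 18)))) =44 * sqrt(822) / 685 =1.84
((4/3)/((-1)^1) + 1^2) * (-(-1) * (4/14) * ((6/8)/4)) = -1/56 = -0.02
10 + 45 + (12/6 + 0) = 57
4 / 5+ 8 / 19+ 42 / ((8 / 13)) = 26399 / 380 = 69.47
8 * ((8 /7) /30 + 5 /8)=557 /105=5.30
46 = 46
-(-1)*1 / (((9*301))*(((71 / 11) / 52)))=572 / 192339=0.00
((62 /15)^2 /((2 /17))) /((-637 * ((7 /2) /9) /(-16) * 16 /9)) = 588132 /111475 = 5.28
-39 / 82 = -0.48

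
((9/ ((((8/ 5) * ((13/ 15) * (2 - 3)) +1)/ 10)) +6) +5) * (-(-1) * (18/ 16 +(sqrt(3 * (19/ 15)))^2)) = -1092.16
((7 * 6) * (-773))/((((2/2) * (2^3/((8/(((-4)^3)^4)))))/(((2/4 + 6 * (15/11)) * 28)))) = -21703521/46137344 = -0.47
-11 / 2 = -5.50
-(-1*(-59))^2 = -3481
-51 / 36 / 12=-17 / 144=-0.12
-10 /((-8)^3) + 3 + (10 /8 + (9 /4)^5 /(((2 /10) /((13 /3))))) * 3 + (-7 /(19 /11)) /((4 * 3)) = 3754.66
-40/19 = -2.11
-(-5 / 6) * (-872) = -2180 / 3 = -726.67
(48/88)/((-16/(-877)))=2631/88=29.90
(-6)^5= -7776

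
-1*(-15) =15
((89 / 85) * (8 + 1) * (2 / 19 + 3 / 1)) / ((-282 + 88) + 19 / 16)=-756144 / 4982275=-0.15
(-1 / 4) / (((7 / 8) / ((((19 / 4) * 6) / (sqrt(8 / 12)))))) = -57 * sqrt(6) / 14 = -9.97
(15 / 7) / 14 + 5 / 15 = 143 / 294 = 0.49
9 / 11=0.82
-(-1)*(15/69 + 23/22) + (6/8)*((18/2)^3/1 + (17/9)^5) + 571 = 5662265006/4979799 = 1137.05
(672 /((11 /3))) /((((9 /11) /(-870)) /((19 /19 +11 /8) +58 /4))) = -3288600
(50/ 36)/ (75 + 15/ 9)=5/ 276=0.02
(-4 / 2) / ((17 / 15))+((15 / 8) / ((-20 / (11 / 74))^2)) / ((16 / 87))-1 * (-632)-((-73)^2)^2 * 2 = -54141331788058323 / 953262080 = -56795851.76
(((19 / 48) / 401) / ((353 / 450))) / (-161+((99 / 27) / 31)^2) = -12324825 / 1576750940032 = -0.00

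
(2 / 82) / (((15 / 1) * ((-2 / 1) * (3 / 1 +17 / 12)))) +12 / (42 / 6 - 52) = -8698 / 32595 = -0.27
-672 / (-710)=336 / 355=0.95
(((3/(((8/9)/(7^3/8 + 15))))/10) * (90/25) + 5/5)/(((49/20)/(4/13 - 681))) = -1009750541/50960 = -19814.57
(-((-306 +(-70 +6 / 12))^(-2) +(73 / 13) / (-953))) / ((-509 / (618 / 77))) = -25413715506 / 273857496990077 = -0.00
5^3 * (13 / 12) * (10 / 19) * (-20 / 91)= -6250 / 399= -15.66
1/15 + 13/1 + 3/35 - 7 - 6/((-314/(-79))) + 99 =1708552/16485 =103.64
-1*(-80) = 80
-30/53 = -0.57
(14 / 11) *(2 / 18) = 14 / 99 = 0.14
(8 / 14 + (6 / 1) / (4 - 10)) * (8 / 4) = -6 / 7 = -0.86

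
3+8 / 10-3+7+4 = 59 / 5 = 11.80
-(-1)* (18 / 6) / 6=1 / 2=0.50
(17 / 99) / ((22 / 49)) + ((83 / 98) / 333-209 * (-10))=4127166266 / 1974357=2090.39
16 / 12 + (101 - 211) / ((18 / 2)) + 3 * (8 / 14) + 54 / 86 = -23153 / 2709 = -8.55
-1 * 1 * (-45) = 45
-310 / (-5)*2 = 124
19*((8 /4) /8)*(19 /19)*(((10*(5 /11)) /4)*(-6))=-1425 /44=-32.39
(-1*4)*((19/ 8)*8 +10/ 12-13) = -82/ 3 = -27.33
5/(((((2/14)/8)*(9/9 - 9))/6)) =-210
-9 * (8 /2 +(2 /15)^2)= -904 /25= -36.16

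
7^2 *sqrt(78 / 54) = 49 *sqrt(13) / 3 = 58.89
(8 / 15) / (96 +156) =0.00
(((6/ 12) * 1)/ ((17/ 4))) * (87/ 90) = 29/ 255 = 0.11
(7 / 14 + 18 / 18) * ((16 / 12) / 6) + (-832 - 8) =-2519 / 3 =-839.67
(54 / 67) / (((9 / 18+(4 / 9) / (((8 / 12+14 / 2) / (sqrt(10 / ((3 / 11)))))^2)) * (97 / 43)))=7370028 / 16033033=0.46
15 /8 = 1.88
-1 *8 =-8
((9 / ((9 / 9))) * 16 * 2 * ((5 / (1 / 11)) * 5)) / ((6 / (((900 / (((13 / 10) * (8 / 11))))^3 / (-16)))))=-1563470068359375 / 2197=-711638629203.17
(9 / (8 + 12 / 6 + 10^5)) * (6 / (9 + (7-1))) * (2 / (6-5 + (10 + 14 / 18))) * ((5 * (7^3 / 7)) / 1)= 3969 / 2650265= 0.00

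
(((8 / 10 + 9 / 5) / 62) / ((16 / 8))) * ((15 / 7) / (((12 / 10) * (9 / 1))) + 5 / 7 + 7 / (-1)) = -9971 / 78120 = -0.13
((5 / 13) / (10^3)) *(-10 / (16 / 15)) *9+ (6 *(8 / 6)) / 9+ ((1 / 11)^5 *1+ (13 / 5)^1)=20841486299 / 6029749440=3.46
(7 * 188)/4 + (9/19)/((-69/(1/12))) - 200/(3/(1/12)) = 5088419/15732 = 323.44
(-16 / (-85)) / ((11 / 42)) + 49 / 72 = 1.40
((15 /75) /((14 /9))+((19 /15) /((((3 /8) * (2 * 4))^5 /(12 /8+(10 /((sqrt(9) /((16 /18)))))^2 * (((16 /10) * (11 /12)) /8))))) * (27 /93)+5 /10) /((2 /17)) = 4138436497 /768817980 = 5.38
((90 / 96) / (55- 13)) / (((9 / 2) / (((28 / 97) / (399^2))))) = 5 / 555929892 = 0.00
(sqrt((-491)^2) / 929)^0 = 1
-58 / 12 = -29 / 6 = -4.83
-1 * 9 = -9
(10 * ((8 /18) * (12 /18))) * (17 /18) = 680 /243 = 2.80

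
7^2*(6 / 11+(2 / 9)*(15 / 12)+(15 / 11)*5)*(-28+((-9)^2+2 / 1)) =370685 / 18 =20593.61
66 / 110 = 3 / 5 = 0.60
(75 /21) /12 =25 /84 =0.30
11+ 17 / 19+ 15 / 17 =4127 / 323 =12.78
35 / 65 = 7 / 13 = 0.54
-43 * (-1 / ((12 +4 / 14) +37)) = 301 / 345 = 0.87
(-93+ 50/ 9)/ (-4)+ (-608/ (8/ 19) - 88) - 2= -54437/ 36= -1512.14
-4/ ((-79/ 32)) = 128/ 79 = 1.62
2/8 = 1/4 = 0.25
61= 61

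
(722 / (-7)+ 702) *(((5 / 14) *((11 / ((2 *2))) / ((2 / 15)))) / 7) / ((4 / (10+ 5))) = 1621125 / 686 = 2363.16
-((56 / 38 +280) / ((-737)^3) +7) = -53241963201 / 7605995507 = -7.00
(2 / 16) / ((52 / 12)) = 3 / 104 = 0.03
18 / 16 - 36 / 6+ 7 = 2.12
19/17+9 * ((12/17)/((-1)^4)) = 127/17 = 7.47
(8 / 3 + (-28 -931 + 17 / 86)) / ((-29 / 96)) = 3946928 / 1247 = 3165.14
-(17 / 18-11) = 181 / 18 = 10.06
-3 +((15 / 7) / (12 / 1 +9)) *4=-127 / 49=-2.59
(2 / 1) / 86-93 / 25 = -3974 / 1075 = -3.70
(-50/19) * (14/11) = -700/209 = -3.35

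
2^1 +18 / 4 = 13 / 2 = 6.50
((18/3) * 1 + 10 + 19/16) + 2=307/16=19.19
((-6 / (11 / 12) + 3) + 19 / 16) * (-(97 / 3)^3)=378759295 / 4752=79705.24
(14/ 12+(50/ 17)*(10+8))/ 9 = 6.01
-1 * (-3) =3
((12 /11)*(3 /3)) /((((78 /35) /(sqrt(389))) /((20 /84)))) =50*sqrt(389) /429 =2.30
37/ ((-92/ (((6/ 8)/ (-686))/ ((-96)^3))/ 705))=-8695/ 24816648192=-0.00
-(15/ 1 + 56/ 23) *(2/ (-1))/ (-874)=-401/ 10051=-0.04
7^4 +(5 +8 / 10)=12034 / 5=2406.80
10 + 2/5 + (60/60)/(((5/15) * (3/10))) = 102/5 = 20.40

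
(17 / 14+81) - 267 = -2587 / 14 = -184.79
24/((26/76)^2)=34656/169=205.07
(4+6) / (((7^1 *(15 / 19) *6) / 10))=190 / 63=3.02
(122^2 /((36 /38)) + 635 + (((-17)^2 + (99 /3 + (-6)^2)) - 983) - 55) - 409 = 137312 /9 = 15256.89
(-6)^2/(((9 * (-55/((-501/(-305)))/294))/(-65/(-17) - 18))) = 141991416/285175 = 497.91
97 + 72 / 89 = 8705 / 89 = 97.81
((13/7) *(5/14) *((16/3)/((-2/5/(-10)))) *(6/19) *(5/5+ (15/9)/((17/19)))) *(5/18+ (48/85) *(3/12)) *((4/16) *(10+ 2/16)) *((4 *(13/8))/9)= 197700425/3228708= 61.23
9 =9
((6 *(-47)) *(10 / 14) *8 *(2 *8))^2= 32573030400 / 49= 664755722.45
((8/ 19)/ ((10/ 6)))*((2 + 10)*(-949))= -273312/ 95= -2876.97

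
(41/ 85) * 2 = 82/ 85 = 0.96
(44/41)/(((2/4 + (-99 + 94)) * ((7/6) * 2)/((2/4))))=-44/861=-0.05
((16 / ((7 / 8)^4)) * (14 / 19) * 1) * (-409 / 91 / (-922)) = 26804224 / 273394667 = 0.10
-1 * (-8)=8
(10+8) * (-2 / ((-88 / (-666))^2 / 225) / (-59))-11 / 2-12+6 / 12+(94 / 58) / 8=12996092367 / 1656248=7846.71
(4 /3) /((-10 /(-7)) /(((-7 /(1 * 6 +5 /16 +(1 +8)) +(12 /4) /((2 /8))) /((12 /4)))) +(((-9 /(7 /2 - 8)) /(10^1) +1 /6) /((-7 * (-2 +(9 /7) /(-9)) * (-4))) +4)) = 242400 /793589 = 0.31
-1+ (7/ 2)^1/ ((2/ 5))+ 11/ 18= 301/ 36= 8.36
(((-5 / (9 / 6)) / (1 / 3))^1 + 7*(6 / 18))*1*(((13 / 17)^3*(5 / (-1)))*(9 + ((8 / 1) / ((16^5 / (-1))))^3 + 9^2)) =51203563373398169756945 / 33189277453906870272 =1542.77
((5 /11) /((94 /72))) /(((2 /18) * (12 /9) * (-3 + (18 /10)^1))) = -2025 /1034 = -1.96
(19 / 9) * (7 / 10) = 133 / 90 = 1.48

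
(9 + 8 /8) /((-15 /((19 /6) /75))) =-19 /675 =-0.03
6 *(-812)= -4872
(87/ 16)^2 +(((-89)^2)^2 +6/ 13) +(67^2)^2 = 275869208669/ 3328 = 82893392.03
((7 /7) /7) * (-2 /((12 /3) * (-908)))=1 /12712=0.00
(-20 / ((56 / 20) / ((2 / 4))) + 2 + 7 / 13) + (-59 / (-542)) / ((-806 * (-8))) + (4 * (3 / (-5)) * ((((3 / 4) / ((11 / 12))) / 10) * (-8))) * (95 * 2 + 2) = 2022168934503 / 6727520800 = 300.58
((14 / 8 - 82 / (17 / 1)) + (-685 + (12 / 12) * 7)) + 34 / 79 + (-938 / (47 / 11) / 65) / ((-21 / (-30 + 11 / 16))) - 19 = -704.36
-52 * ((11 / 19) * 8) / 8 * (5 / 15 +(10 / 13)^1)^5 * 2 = -12936742984 / 131866137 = -98.11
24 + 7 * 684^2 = 3275016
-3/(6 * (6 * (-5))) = 0.02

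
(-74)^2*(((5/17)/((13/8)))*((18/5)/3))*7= 1839936/221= 8325.50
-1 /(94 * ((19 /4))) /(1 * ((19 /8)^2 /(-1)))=128 /322373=0.00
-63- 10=-73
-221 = -221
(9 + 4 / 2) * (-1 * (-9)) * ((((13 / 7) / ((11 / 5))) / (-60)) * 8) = -78 / 7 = -11.14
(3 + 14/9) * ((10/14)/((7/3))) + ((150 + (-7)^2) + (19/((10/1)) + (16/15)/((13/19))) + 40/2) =1425947/6370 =223.85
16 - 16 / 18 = 15.11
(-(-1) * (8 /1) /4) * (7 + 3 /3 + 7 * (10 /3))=188 /3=62.67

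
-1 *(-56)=56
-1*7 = -7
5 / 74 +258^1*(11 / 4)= 26254 / 37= 709.57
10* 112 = 1120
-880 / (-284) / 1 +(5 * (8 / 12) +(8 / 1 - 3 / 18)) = 6077 / 426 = 14.27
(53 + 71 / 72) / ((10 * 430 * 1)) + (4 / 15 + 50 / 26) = 8863811 / 4024800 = 2.20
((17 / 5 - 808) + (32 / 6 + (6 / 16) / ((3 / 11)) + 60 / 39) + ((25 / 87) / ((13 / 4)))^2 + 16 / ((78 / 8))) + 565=-11753154449 / 51166440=-229.70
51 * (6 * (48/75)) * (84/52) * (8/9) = 91392/325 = 281.21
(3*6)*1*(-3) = -54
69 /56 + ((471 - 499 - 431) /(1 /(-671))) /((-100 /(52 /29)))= -224165967 /40600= -5521.33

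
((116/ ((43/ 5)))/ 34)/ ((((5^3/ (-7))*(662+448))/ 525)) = -1421/ 135235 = -0.01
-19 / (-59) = 19 / 59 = 0.32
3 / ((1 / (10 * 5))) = 150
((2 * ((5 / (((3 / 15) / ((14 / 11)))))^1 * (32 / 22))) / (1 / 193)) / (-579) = -11200 / 363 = -30.85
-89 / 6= -14.83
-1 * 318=-318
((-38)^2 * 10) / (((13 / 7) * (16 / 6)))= 37905 / 13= 2915.77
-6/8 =-3/4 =-0.75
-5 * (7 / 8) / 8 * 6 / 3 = -35 / 32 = -1.09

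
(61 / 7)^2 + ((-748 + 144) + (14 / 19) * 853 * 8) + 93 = 4276222 / 931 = 4593.15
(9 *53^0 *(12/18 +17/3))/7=57/7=8.14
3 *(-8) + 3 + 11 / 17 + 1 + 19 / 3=-664 / 51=-13.02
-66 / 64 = -33 / 32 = -1.03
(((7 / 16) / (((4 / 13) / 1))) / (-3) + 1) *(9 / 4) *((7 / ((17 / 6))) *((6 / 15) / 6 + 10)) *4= 320271 / 2720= 117.75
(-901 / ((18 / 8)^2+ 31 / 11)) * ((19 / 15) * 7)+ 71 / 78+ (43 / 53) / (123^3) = -947957036635619 / 935960274990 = -1012.82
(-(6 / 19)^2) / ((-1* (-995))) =-36 / 359195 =-0.00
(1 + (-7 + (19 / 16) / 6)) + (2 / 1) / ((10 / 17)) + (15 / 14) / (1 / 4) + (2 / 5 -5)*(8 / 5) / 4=733 / 16800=0.04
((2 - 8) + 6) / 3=0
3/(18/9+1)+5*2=11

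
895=895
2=2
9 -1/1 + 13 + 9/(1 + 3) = 93/4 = 23.25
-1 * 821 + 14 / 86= -820.84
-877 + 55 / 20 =-874.25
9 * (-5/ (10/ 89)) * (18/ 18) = -801/ 2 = -400.50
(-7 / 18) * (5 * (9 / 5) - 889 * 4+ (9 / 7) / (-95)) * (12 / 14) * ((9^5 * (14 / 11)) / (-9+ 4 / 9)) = -835695932616 / 80465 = -10385831.51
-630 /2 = -315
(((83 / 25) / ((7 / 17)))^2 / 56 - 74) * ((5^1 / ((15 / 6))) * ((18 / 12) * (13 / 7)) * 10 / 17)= -4871844081 / 20408500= -238.72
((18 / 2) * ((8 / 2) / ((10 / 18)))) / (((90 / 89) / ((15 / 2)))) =2403 / 5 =480.60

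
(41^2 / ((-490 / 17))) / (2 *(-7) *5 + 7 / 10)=28577 / 33957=0.84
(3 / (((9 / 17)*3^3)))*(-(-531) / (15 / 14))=14042 / 135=104.01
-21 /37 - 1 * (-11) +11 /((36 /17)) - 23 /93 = 635053 /41292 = 15.38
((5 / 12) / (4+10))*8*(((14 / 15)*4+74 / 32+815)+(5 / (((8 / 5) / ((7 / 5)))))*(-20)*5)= 92051 / 1008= 91.32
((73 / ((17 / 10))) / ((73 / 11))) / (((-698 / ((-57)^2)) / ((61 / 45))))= -242231 / 5933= -40.83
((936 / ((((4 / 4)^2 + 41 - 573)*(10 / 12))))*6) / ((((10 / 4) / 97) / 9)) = -6537024 / 1475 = -4431.88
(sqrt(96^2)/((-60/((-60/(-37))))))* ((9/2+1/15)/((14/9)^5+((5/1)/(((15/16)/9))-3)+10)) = -129435408/700321015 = -0.18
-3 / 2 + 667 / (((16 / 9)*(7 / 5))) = 29847 / 112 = 266.49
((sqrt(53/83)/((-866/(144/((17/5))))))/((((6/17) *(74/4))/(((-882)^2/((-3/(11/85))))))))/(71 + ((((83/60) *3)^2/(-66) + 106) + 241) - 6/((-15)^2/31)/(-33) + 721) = 5421819110400 *sqrt(4399)/2038804504748827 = 0.18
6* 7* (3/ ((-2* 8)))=-63/ 8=-7.88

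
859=859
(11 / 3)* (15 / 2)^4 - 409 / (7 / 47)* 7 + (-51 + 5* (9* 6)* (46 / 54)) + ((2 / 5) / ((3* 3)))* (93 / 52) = -23220157 / 3120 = -7442.36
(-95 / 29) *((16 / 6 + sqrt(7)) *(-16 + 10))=570 *sqrt(7) / 29 + 1520 / 29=104.42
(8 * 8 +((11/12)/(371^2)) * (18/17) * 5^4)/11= 299527441/51477734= 5.82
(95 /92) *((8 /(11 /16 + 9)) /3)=608 /2139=0.28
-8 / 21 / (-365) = 8 / 7665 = 0.00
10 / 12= 5 / 6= 0.83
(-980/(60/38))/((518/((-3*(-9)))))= -1197/37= -32.35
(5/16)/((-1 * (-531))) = 5/8496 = 0.00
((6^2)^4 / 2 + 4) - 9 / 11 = 9237923 / 11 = 839811.18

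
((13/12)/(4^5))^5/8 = 371293/2241279404955710521344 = 0.00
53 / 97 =0.55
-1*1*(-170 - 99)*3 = 807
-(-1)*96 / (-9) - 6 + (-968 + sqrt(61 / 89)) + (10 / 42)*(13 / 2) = -982.29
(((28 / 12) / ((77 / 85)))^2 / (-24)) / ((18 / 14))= -50575 / 235224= -0.22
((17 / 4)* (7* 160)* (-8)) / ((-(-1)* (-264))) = 4760 / 33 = 144.24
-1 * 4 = -4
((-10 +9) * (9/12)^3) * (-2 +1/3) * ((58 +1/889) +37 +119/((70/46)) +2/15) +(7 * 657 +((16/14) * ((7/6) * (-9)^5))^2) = 352683086873253/56896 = 6198732544.88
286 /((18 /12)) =190.67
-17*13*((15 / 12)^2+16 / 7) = -95251 / 112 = -850.46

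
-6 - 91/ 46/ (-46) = -12605/ 2116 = -5.96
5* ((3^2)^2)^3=2657205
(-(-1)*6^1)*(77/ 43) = 462/ 43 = 10.74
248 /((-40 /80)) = -496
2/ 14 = 1/ 7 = 0.14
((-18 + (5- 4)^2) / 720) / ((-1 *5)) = 17 / 3600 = 0.00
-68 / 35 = -1.94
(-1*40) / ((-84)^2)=-5 / 882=-0.01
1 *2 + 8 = 10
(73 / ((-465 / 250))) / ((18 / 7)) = -12775 / 837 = -15.26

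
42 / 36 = 7 / 6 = 1.17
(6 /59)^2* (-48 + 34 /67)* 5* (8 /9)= -509120 /233227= -2.18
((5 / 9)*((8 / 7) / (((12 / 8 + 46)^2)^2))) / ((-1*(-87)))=128 / 89286175125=0.00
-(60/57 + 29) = -571/19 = -30.05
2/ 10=1/ 5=0.20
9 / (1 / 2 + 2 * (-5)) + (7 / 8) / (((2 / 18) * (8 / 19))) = 21591 / 1216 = 17.76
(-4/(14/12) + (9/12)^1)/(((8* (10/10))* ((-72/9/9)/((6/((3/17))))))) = 11475/896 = 12.81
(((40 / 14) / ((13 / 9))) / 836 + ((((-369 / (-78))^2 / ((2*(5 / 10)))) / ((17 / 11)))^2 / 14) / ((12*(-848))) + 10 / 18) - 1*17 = -16.44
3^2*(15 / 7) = 135 / 7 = 19.29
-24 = -24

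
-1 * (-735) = 735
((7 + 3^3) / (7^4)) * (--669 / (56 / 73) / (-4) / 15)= -0.21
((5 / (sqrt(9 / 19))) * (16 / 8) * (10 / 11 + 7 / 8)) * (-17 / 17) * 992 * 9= -584040 * sqrt(19) / 11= -231433.76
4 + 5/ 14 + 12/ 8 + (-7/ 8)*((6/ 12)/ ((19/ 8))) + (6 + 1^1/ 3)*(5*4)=105607/ 798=132.34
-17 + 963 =946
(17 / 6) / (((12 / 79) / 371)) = 498253 / 72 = 6920.18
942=942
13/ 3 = 4.33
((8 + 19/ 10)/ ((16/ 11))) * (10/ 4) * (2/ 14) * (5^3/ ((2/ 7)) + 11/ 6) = 239217/ 224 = 1067.93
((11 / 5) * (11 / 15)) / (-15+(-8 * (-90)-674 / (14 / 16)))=-847 / 34275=-0.02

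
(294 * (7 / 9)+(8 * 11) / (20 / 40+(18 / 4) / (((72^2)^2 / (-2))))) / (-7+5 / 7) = -6343720607 / 98537406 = -64.38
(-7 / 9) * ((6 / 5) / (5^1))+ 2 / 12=-0.02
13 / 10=1.30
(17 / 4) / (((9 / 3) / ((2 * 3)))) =17 / 2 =8.50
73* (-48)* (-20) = 70080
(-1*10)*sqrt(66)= -10*sqrt(66)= -81.24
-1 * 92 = -92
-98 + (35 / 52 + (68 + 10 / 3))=-4055 / 156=-25.99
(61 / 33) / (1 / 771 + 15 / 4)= 62708 / 127259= 0.49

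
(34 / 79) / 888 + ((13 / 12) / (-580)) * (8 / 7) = -0.00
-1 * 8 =-8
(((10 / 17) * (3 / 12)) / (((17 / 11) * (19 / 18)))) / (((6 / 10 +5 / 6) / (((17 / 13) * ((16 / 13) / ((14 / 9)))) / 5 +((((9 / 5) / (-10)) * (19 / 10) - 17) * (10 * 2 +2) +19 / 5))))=-33160249881 / 1396608395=-23.74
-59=-59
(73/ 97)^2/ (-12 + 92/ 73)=-389017/ 7376656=-0.05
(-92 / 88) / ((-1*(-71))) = -23 / 1562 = -0.01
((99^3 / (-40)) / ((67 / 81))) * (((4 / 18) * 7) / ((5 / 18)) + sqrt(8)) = -550159533 / 3350-78594219 * sqrt(2) / 1340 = -247173.75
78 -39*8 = -234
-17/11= -1.55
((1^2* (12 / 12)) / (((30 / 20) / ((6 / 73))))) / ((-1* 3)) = -4 / 219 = -0.02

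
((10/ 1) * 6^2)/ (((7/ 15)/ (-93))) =-502200/ 7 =-71742.86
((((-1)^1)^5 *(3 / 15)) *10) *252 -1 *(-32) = -472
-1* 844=-844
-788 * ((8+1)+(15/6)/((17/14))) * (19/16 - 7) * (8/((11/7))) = 257865.63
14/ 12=7/ 6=1.17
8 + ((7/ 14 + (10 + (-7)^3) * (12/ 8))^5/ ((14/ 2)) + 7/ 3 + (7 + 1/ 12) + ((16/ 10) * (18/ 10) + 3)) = -9281624250700777/ 2100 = -4419821071762.27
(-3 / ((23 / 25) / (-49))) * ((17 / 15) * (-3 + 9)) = 24990 / 23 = 1086.52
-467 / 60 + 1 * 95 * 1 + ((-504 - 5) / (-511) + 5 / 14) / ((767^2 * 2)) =393280467238 / 4509235185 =87.22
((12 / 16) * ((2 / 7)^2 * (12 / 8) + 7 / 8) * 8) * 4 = 1173 / 49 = 23.94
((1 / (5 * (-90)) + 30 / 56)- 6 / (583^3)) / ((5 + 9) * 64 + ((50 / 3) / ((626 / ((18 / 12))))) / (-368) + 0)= 38356265193028744 / 64419348951640873575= 0.00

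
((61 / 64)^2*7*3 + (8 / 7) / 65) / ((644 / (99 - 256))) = -5587146911 / 1200209920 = -4.66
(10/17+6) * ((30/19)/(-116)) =-840/9367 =-0.09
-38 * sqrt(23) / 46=-3.96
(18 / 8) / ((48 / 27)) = 81 / 64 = 1.27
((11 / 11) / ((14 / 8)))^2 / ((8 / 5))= 10 / 49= 0.20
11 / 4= 2.75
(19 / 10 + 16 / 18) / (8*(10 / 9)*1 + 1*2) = 251 / 980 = 0.26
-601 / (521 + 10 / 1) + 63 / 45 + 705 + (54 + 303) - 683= 1006957 / 2655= 379.27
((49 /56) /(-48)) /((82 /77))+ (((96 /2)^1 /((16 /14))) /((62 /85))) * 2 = 112395451 /976128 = 115.14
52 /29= 1.79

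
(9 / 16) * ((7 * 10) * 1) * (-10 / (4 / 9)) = -14175 / 16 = -885.94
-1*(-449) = 449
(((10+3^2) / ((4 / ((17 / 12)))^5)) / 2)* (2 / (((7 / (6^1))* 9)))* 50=674432075 / 1337720832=0.50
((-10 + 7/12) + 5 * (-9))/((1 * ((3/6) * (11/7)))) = -4571/66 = -69.26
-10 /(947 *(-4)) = 5 /1894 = 0.00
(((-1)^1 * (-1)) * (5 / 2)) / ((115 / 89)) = 89 / 46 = 1.93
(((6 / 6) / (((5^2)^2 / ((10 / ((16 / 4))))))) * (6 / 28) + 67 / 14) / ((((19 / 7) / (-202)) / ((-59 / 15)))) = 1401.14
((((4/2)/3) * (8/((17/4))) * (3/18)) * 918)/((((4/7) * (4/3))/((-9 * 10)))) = -22680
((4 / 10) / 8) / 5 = 1 / 100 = 0.01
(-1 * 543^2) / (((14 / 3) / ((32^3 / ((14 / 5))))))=-36231045120 / 49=-739409084.08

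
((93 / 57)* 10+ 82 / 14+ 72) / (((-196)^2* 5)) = 2505 / 5109328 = 0.00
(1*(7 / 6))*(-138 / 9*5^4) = -100625 / 9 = -11180.56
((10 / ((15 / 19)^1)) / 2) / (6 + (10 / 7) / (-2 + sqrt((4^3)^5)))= 726313 / 688091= 1.06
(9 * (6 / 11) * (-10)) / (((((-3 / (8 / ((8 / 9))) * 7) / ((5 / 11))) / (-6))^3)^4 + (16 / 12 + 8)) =-152511949699740000000000000 / 29473937852457599420127131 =-5.17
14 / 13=1.08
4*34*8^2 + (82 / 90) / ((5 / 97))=1962377 / 225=8721.68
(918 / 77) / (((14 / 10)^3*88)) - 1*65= -75478085 / 1162084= -64.95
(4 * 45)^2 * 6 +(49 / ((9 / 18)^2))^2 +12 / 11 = 2560988 / 11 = 232817.09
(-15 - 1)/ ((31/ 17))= -272/ 31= -8.77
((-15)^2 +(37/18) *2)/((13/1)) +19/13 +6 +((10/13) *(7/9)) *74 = 2705/39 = 69.36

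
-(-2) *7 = 14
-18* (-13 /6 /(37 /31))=1209 /37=32.68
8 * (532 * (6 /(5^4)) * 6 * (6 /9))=102144 /625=163.43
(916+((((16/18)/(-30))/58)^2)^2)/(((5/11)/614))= 1453394778297663573064/1174619131003125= 1237332.80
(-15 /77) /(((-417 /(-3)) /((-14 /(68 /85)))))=75 /3058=0.02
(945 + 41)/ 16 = 493/ 8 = 61.62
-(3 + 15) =-18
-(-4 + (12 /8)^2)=7 /4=1.75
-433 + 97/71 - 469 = -63945/71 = -900.63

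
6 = 6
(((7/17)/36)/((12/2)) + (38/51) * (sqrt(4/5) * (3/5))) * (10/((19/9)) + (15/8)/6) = 10745/1116288 + 307 * sqrt(5)/340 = 2.03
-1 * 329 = -329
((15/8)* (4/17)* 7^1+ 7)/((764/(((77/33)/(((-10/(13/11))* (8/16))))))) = -31213/4286040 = -0.01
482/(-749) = -482/749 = -0.64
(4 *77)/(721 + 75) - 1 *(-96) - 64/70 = 664967/6965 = 95.47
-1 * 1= -1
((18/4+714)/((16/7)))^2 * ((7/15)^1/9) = 5123.58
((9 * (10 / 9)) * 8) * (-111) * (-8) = 71040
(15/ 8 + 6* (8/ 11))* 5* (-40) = -13725/ 11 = -1247.73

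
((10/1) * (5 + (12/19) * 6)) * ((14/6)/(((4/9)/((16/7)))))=20040/19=1054.74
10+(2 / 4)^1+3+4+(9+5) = 63 / 2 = 31.50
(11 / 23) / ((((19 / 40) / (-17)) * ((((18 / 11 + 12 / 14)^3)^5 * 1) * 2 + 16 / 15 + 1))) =-0.00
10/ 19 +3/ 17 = 227/ 323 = 0.70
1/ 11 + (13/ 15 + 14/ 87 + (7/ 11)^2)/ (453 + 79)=436837/ 4666970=0.09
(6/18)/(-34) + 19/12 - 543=-36817/68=-541.43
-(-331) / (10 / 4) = 662 / 5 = 132.40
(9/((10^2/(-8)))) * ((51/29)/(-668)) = 459/242150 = 0.00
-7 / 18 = -0.39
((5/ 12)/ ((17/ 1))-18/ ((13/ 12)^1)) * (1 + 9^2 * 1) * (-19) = 34275221/ 1326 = 25848.58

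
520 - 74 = 446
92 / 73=1.26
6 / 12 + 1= 3 / 2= 1.50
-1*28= -28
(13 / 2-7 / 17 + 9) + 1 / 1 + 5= 717 / 34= 21.09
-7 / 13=-0.54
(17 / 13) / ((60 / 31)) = 527 / 780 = 0.68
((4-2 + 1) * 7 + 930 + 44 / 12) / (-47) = -2864 / 141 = -20.31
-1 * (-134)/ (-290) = -67/ 145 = -0.46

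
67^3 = 300763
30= 30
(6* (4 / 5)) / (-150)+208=25996 / 125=207.97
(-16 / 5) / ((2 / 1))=-8 / 5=-1.60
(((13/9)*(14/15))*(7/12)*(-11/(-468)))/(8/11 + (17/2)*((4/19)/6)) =112651/6249960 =0.02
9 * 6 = 54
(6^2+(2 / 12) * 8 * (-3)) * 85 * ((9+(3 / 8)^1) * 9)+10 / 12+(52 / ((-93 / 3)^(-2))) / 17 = 23708917 / 102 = 232440.36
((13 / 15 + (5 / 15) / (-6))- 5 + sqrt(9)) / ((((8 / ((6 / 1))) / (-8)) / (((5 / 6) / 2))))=107 / 36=2.97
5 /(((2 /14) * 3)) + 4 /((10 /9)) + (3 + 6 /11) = 3104 /165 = 18.81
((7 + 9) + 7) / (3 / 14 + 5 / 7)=322 / 13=24.77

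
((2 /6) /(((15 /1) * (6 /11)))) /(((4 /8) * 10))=11 /1350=0.01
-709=-709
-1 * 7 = -7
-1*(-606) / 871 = 0.70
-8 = -8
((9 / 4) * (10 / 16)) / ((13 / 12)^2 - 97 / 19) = -7695 / 21514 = -0.36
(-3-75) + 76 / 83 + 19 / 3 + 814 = 743.25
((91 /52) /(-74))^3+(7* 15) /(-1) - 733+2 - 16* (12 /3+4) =-25000700247 /25934336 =-964.00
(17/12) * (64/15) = 272/45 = 6.04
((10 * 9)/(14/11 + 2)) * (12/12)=55/2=27.50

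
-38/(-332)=19/166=0.11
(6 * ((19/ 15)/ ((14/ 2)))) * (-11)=-418/ 35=-11.94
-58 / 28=-29 / 14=-2.07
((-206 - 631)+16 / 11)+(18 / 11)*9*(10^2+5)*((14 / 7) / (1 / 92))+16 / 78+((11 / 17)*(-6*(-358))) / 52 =2069186714 / 7293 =283722.30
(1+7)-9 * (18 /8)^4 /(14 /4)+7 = -50.90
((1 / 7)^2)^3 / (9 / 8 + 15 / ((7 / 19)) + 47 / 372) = 744 / 3673287499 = 0.00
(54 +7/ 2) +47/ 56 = 3267/ 56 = 58.34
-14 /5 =-2.80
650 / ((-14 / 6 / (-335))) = 653250 / 7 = 93321.43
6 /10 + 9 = 48 /5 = 9.60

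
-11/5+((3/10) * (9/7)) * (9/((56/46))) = 1277/1960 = 0.65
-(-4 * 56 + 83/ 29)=6413/ 29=221.14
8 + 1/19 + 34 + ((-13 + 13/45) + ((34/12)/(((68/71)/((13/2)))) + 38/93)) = 20771137/424080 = 48.98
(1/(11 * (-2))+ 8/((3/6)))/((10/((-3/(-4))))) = 1.20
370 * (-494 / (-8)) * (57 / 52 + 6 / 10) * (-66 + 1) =-20151495 / 8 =-2518936.88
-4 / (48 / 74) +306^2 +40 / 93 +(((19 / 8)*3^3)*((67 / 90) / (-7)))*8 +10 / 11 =3350510714 / 35805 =93576.62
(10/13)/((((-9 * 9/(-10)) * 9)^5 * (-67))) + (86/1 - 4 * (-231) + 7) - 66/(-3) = 186325091920561410881/179331176054439279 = 1039.00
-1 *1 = -1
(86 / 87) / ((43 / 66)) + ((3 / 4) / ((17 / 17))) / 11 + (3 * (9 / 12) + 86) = 57315 / 638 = 89.84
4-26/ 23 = 66/ 23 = 2.87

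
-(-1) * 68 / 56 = 17 / 14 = 1.21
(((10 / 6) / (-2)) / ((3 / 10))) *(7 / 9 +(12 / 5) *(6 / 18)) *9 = -355 / 9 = -39.44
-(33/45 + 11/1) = -176/15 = -11.73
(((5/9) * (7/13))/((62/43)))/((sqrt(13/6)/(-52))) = -3010 * sqrt(78)/3627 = -7.33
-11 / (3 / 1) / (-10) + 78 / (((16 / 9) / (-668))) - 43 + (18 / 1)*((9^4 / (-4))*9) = -8852149 / 30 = -295071.63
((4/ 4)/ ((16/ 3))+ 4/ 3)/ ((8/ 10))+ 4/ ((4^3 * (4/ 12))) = 401/ 192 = 2.09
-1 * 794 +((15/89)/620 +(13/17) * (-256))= -989.76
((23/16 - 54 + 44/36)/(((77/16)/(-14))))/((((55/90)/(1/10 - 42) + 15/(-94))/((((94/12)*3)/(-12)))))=6842746403/4074510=1679.40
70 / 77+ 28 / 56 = 31 / 22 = 1.41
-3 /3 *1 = -1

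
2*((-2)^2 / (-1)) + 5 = -3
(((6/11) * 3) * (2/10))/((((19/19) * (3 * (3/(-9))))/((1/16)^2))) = -9/7040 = -0.00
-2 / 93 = -0.02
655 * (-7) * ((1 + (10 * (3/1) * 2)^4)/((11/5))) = -297108022925/11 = -27009820265.91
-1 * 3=-3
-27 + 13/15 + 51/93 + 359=333.42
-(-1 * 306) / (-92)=-153 / 46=-3.33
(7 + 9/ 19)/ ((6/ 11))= 13.70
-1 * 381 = -381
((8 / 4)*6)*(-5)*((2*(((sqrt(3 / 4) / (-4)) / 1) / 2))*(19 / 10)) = 57*sqrt(3) / 4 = 24.68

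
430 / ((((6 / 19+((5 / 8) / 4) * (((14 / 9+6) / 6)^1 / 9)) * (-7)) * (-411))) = 10588320 / 23920337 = 0.44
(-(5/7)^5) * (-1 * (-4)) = -12500/16807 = -0.74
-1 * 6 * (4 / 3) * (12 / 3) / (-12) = 8 / 3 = 2.67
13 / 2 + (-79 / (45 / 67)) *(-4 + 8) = -41759 / 90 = -463.99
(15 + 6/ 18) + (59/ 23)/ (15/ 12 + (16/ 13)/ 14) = 579674/ 33603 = 17.25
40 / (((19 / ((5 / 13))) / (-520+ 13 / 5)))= -7960 / 19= -418.95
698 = 698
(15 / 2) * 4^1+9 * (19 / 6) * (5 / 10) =177 / 4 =44.25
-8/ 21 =-0.38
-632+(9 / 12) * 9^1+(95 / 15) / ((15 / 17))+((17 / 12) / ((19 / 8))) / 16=-4227359 / 6840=-618.03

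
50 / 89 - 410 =-36440 / 89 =-409.44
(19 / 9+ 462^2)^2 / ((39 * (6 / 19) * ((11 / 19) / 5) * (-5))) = -1332197805511225 / 208494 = -6389621790.13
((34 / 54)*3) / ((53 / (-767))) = -13039 / 477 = -27.34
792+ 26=818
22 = 22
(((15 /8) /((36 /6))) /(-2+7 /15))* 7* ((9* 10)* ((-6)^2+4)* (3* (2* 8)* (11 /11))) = -246521.74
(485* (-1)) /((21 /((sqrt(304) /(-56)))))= 7.19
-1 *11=-11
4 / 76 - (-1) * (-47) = -892 / 19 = -46.95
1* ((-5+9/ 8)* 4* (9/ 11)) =-279/ 22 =-12.68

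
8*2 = 16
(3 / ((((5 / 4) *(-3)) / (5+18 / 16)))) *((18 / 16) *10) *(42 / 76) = -30.46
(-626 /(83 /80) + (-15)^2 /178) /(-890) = 1779113 /2629772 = 0.68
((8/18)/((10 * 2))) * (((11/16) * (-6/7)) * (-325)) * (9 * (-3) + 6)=-715/8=-89.38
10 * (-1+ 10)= 90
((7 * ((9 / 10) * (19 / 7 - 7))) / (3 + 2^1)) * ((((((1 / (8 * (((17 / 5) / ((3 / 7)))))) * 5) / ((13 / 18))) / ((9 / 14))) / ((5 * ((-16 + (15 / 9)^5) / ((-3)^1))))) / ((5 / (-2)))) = 59049 / 843115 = 0.07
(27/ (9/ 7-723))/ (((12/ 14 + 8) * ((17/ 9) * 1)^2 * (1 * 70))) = -5103/ 301739120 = -0.00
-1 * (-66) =66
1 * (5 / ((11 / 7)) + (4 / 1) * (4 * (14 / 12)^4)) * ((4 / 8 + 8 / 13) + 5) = 775019 / 3861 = 200.73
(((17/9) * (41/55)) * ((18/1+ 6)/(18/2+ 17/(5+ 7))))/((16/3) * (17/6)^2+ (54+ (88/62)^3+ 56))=8970189264/430435616875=0.02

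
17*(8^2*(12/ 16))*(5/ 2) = 2040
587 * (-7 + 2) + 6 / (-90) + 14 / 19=-836284 / 285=-2934.33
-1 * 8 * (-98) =784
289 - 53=236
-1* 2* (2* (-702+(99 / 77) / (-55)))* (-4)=-4324464 / 385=-11232.37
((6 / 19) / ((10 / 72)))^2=46656 / 9025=5.17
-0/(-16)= 0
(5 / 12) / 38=5 / 456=0.01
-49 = -49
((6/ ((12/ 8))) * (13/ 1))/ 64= 13/ 16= 0.81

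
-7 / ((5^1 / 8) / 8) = -448 / 5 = -89.60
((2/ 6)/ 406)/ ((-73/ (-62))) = 31/ 44457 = 0.00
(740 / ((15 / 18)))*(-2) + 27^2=-1047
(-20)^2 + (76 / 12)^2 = 3961 / 9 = 440.11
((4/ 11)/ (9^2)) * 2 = 0.01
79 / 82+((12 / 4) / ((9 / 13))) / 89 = 22159 / 21894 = 1.01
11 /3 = 3.67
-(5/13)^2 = -25/169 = -0.15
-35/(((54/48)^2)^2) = -143360/6561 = -21.85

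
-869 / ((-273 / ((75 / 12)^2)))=543125 / 4368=124.34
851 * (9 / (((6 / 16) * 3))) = 6808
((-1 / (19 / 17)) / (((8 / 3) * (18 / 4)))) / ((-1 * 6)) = 17 / 1368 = 0.01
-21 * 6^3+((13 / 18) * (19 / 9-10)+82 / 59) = -43396261 / 9558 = -4540.31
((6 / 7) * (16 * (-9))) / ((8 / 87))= -9396 / 7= -1342.29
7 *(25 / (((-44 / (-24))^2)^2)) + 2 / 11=229462 / 14641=15.67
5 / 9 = 0.56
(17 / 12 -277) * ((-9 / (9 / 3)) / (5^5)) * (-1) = -3307 / 12500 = -0.26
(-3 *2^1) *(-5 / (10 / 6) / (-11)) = -18 / 11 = -1.64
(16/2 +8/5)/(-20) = -12/25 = -0.48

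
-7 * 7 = -49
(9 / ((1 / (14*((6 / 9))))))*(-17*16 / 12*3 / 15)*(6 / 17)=-672 / 5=-134.40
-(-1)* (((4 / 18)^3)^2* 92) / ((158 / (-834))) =-818432 / 13994613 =-0.06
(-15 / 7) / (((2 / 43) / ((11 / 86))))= -165 / 28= -5.89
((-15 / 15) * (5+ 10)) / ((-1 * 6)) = 5 / 2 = 2.50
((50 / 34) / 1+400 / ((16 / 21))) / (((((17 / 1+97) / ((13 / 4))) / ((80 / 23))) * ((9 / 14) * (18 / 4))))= 32578000 / 1805247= 18.05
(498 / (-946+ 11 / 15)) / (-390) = 249 / 184327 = 0.00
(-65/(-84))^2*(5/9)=0.33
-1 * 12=-12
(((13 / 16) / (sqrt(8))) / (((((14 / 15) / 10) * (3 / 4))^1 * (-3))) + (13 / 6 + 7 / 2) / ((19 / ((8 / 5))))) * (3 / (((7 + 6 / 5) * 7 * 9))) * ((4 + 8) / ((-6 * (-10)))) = 136 / 245385 - 325 * sqrt(2) / 289296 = -0.00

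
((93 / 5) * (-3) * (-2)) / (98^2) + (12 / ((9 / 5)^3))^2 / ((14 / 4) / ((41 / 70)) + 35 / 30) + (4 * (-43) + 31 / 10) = -1996319021933 / 11861979633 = -168.30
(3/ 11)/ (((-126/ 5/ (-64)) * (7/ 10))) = 0.99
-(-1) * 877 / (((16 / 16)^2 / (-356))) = -312212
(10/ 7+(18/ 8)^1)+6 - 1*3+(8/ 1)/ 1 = 14.68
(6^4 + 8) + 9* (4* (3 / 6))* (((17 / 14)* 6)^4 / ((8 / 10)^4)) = 125126.94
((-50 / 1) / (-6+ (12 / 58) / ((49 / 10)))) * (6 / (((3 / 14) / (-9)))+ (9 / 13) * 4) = -38367000 / 18343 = -2091.64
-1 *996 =-996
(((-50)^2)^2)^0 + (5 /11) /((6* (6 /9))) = 49 /44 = 1.11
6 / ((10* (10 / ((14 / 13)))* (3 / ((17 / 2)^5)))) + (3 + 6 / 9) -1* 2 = 29868997 / 31200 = 957.34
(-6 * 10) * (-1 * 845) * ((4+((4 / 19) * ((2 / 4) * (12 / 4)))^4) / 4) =6623701500 / 130321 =50826.05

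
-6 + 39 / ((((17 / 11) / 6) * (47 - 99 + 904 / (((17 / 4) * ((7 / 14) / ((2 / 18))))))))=-13755 / 362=-38.00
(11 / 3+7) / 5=32 / 15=2.13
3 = 3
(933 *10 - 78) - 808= 8444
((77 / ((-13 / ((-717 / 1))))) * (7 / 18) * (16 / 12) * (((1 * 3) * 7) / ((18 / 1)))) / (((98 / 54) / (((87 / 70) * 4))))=7037.63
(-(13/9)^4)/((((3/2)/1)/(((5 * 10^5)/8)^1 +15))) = -3570981830/19683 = -181424.67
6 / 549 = 2 / 183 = 0.01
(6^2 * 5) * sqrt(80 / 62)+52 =52+360 * sqrt(310) / 31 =256.47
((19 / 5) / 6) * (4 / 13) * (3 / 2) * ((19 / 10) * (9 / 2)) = 3249 / 1300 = 2.50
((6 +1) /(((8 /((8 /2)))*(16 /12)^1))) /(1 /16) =42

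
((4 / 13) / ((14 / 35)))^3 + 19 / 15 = 56743 / 32955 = 1.72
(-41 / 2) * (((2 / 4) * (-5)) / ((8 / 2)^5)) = 205 / 4096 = 0.05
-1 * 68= -68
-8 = -8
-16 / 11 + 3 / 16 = -223 / 176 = -1.27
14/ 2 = 7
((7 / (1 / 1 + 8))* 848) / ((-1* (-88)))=742 / 99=7.49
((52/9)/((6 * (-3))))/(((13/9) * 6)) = -1/27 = -0.04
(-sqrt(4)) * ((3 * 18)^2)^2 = -17006112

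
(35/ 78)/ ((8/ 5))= 175/ 624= 0.28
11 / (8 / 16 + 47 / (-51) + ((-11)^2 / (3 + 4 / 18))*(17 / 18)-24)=16269 / 16334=1.00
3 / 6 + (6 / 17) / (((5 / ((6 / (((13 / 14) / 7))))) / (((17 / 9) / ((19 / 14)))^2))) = 2823473 / 422370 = 6.68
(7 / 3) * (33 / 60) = 77 / 60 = 1.28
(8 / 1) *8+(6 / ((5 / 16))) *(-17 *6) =-1894.40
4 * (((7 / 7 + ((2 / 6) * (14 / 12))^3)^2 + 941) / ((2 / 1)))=1884.24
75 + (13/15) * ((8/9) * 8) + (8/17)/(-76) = 3538841/43605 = 81.16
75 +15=90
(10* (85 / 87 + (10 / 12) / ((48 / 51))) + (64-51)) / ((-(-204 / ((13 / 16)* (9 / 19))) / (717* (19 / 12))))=136773247 / 2019328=67.73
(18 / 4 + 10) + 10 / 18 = 271 / 18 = 15.06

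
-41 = -41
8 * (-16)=-128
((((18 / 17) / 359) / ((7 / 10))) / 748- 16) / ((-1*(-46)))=-127821187 / 367486042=-0.35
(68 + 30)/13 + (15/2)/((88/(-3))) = 16663/2288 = 7.28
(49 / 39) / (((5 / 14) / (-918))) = -209916 / 65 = -3229.48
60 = 60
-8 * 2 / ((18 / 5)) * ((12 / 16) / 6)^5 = -5 / 36864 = -0.00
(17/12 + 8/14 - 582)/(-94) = 48721/7896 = 6.17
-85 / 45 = -1.89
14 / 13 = 1.08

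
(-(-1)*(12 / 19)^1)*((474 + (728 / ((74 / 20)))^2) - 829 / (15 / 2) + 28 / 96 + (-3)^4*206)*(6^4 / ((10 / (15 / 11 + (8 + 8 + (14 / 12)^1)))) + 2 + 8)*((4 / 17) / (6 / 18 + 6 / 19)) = 428832668500788 / 13929575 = 30785768.30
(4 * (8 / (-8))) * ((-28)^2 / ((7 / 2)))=-896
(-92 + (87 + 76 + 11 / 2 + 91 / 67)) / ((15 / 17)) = 177361 / 2010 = 88.24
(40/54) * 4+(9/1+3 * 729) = 59372/27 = 2198.96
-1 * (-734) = 734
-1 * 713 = -713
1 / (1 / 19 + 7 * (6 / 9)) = 57 / 269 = 0.21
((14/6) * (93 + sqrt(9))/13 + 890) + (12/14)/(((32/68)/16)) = 85210/91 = 936.37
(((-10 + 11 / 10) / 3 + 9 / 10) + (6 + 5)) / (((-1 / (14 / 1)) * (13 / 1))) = -1876 / 195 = -9.62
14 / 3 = 4.67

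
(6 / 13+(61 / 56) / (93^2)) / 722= 0.00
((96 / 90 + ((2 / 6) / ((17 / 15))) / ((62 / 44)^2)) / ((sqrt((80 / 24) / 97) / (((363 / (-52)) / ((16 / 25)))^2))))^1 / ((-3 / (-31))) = 27240678575* sqrt(2910) / 182401024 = 8056.33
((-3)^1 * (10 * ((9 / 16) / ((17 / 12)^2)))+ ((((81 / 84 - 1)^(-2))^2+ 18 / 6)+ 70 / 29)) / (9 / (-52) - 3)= -89291051876 / 460955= -193708.83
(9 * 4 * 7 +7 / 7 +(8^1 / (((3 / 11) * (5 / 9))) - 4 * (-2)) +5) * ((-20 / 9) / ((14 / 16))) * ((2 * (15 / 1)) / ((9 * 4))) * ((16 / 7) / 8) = -255040 / 1323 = -192.77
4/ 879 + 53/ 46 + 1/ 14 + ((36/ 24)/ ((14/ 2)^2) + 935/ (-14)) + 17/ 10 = -632290819/ 9906330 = -63.83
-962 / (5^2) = -962 / 25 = -38.48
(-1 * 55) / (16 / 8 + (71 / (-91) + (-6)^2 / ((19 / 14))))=-95095 / 47973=-1.98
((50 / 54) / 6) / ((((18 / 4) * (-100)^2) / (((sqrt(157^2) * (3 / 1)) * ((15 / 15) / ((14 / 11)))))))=1727 / 1360800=0.00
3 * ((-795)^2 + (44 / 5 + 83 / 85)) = 161168868 / 85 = 1896104.33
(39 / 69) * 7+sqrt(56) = 91 / 23+2 * sqrt(14) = 11.44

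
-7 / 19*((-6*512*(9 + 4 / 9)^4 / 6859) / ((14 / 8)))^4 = -6333686143132.46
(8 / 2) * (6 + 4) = 40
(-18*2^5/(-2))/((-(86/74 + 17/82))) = -210.30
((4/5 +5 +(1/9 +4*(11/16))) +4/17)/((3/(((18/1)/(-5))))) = -27223/2550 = -10.68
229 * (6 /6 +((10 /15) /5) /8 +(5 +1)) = 96409 /60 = 1606.82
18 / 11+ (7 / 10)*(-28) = -988 / 55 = -17.96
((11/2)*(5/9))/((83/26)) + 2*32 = 48523/747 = 64.96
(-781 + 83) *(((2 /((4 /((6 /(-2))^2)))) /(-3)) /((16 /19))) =19893 /16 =1243.31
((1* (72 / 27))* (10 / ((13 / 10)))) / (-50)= -16 / 39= -0.41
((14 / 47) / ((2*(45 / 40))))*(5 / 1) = 280 / 423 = 0.66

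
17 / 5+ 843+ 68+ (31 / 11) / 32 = 1609499 / 1760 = 914.49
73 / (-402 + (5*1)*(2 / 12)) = -438 / 2407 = -0.18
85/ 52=1.63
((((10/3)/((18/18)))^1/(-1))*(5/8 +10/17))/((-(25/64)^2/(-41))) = -461824/425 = -1086.64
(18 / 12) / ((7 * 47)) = 0.00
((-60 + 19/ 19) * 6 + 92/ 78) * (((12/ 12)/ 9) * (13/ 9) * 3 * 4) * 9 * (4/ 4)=-55040/ 9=-6115.56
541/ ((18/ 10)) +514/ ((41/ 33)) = 263563/ 369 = 714.26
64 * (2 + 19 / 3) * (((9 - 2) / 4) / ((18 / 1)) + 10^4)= 144001400 / 27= 5333385.19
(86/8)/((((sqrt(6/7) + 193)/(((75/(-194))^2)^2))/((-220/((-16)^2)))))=-101095435546875/94547391037837312 + 74830078125 * sqrt(42)/94547391037837312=-0.00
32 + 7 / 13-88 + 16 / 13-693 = -9714 / 13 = -747.23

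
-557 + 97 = -460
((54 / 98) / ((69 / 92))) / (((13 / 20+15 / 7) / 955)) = 687600 / 2737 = 251.22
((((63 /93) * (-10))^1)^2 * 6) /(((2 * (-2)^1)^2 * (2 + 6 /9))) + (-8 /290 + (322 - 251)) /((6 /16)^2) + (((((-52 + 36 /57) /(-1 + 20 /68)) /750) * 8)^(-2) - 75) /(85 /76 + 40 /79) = 78473066242484975149 /168394791881119680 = 466.01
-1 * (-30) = 30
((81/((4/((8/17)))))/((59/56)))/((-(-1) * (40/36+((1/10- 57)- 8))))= -816480/5758223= -0.14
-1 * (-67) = 67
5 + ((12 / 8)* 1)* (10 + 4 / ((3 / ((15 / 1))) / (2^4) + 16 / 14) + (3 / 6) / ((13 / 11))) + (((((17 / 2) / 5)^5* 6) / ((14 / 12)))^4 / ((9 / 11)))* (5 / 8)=274123829639765395554591405542209 / 12621756875000000000000000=21718357.62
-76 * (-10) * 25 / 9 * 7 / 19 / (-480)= -175 / 108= -1.62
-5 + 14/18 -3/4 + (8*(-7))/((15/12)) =-8959/180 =-49.77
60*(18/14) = 540/7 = 77.14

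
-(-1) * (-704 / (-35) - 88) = -2376 / 35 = -67.89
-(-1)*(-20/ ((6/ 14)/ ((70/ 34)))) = -4900/ 51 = -96.08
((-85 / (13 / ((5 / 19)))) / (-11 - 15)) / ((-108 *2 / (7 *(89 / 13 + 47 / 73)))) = -5286575 / 329101812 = -0.02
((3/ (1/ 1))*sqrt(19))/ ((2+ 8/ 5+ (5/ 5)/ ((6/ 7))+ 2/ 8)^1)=180*sqrt(19)/ 301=2.61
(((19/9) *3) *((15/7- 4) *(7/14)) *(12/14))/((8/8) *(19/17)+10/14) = -4199/1526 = -2.75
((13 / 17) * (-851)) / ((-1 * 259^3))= 299 / 7982639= 0.00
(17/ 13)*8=136/ 13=10.46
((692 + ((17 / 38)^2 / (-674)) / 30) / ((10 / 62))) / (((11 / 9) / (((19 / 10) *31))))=206758.27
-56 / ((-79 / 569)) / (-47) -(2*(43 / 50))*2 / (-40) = -15772341 / 1856500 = -8.50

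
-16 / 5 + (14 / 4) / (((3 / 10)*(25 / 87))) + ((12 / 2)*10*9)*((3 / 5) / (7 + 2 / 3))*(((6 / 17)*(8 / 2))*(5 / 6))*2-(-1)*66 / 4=599549 / 3910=153.34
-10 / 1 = -10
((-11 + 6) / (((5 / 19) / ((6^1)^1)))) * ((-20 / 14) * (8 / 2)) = 4560 / 7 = 651.43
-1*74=-74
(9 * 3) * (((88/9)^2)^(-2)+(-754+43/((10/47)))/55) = -406188319869/1499238400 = -270.93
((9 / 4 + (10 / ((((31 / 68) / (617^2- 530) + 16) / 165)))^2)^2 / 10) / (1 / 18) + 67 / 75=7152700411873799979761092206177941065227638887 / 35120287621696998600404587828516609200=203662922.38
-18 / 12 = -3 / 2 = -1.50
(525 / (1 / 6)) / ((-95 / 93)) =-58590 / 19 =-3083.68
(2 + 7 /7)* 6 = 18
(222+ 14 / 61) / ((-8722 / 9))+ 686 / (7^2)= 3663292 / 266021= 13.77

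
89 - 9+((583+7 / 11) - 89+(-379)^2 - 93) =1585349 / 11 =144122.64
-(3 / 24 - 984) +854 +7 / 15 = 1838.34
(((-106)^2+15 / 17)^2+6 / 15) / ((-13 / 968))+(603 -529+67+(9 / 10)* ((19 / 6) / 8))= -5651774758159579 / 601120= -9402074058.69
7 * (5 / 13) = 35 / 13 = 2.69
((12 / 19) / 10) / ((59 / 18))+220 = 1233208 / 5605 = 220.02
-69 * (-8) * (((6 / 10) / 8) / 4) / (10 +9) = 207 / 380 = 0.54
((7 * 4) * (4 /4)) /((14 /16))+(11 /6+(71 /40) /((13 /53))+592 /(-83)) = 4394207 /129480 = 33.94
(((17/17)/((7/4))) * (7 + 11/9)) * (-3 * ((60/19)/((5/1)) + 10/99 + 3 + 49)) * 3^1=-4194320/1881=-2229.84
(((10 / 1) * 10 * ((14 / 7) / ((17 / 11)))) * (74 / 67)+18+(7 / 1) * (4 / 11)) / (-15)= -682738 / 62645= -10.90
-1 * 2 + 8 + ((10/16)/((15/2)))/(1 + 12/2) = 505/84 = 6.01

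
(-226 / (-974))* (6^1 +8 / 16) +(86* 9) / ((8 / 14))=660376 / 487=1356.01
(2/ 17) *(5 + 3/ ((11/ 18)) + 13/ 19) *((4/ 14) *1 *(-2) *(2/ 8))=-4428/ 24871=-0.18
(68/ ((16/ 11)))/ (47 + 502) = 187/ 2196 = 0.09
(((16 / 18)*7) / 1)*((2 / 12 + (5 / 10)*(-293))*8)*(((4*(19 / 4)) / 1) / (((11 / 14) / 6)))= -104629504 / 99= -1056863.68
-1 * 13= -13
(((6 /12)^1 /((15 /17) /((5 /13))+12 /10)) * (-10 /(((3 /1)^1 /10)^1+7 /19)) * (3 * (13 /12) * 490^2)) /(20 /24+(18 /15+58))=-630112437500 /22643973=-27826.94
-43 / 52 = -0.83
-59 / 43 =-1.37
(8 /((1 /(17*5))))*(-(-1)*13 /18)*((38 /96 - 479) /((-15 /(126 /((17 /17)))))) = 35539231 /18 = 1974401.72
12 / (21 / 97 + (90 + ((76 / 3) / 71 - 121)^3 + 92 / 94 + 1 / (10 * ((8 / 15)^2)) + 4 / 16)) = -67670536278528 / 9901571565454159481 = -0.00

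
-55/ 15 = -3.67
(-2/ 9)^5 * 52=-0.03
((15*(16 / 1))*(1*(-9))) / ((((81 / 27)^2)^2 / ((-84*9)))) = 20160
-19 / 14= -1.36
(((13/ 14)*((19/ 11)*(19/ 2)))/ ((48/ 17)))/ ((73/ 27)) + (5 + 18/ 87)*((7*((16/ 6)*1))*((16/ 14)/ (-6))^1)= -1550877439/ 93893184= -16.52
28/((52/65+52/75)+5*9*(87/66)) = 46200/100339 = 0.46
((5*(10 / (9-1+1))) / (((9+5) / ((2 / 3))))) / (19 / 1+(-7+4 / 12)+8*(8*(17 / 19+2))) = 950 / 709569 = 0.00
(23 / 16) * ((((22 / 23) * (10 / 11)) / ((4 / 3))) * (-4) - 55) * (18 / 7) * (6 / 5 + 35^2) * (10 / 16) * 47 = -3436272225 / 448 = -7670250.50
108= 108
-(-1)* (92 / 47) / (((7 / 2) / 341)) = 62744 / 329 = 190.71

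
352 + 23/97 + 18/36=68431/194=352.74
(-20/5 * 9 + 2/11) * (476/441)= -26792/693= -38.66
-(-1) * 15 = 15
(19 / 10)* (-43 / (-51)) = 817 / 510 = 1.60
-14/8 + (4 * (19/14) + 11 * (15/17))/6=1103/1428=0.77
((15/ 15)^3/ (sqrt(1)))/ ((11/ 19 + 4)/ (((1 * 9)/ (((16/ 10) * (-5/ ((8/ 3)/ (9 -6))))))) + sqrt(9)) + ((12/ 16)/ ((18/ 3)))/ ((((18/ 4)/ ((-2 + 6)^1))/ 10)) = 43/ 90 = 0.48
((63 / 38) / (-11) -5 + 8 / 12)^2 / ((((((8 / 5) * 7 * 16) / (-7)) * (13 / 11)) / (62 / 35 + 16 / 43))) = -51000042077 / 35800756992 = -1.42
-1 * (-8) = 8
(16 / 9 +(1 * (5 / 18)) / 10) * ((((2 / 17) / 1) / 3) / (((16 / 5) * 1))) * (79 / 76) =0.02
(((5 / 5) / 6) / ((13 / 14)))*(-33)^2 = 2541 / 13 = 195.46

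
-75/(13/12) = -900/13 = -69.23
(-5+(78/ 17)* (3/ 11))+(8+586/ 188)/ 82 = -5207893/ 1441396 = -3.61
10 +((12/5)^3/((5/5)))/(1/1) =2978/125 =23.82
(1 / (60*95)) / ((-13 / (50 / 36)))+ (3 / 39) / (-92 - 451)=-1549 / 9656712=-0.00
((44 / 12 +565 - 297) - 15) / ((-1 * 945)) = -22 / 81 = -0.27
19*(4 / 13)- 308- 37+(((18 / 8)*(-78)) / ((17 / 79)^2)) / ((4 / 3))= -95626657 / 30056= -3181.62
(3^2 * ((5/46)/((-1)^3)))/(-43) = 45/1978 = 0.02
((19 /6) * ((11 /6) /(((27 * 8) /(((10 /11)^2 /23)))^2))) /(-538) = -11875 /39765461183712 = -0.00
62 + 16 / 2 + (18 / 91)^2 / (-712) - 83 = -19162315 / 1474018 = -13.00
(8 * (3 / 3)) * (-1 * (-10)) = 80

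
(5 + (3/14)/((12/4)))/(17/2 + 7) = 71/217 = 0.33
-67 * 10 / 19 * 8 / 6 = -2680 / 57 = -47.02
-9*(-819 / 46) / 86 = 7371 / 3956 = 1.86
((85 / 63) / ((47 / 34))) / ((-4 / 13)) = -18785 / 5922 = -3.17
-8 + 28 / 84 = -23 / 3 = -7.67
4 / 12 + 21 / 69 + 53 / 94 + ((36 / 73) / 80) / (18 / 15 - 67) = 7963825 / 6628692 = 1.20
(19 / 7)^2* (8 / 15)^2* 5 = 23104 / 2205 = 10.48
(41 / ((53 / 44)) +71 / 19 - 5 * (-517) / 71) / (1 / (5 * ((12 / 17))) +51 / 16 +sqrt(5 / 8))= 1060348490880 / 47037089833 - 76375641600 * sqrt(10) / 47037089833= 17.41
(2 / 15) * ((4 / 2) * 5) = 4 / 3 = 1.33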